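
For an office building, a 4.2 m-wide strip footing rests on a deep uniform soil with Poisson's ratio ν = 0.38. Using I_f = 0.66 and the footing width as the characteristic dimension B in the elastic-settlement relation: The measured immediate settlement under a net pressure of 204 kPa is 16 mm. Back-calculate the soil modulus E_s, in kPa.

E_s ≈ 30200 kPa

S_e = q·B·(1−ν²)/E_s · I_f  ⇒  E_s = q·B·(1−ν²)·I_f / S_e.
E_s = 204 × 4.2 × 0.8556 × 0.66 / 0.016 = 30240 kPa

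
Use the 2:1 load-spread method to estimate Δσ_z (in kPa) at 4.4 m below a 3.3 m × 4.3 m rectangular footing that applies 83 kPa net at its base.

By the 2:1 method the load spreads at 1 horizontal : 2 vertical, so at depth z the loaded area has grown by z in each plan dimension:
Δσ = qBL/((B+z)(L+z)) = 83×3.3×4.3/((3.3+4.4)(4.3+4.4)) = 17.581 kPa

Δσ_z ≈ 17.6 kPa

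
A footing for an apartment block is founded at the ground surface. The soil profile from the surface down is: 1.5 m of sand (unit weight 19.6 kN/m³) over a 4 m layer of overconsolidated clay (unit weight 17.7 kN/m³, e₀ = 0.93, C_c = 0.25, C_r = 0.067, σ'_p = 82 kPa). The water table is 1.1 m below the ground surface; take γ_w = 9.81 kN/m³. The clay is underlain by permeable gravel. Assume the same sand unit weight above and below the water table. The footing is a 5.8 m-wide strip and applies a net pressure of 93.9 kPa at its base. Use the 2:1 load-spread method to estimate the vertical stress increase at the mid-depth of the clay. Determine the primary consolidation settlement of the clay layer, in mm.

Mid-depth of clay below the ground surface: z = 1.5 + 4/2 = 3.5 m.
Total vertical stress at mid-clay: σ_v = 19.6×1.5 + 17.7×2 = 64.8 kPa.
Pore pressure: u = 9.81×(3.5 − 1.1) = 23.544 kPa.
Initial effective stress: σ'_0 = σ_v − u = 64.8 − 23.544 = 41.256 kPa.
Stress increase at mid-clay by the 2:1 spreading method:
Δσ = qB/(B+z) = 93.9×5.8/(5.8+3.5) = 58.561 kPa
Final effective stress: σ'_f = 41.256 + 58.561 = 99.817 kPa.
σ'_f = 99.817 > σ'_p = 82 kPa, so the stress path crosses the preconsolidation pressure — recompression up to σ'_p, then virgin compression beyond:
S_c = H/(1+e₀)·[C_r·log₁₀(σ'_p/σ'_0) + C_c·log₁₀(σ'_f/σ'_p)]
    = 4/1.93 × [0.067×log₁₀(82/41.256) + 0.25×log₁₀(99.817/82)]
    = 2.0725 × [0.019988 + 0.021348] = 0.08567 m

S_c ≈ 85.7 mm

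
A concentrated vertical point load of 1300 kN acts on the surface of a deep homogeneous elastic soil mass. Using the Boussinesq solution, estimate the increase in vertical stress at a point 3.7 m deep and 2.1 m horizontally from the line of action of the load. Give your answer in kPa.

Boussinesq vertical stress below a point load on an elastic half-space:
Δσ_z = 3P/(2πz²) · [1 + (r/z)²]^(−5/2)
r/z = 2.1/3.7 = 0.56757; [1+(r/z)²]^(−5/2) = 0.49752.
Δσ_z = 3×1300/(2π×3.7²) × 0.49752 = 45.34 × 0.49752 = 22.56 kPa

Δσ_z ≈ 22.6 kPa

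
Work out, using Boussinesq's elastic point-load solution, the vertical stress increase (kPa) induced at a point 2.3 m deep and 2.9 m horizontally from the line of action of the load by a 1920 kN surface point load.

Boussinesq vertical stress below a point load on an elastic half-space:
Δσ_z = 3P/(2πz²) · [1 + (r/z)²]^(−5/2)
r/z = 2.9/2.3 = 1.2609; [1+(r/z)²]^(−5/2) = 0.092648.
Δσ_z = 3×1920/(2π×2.3²) × 0.092648 = 173.3 × 0.092648 = 16.06 kPa

Δσ_z ≈ 16.1 kPa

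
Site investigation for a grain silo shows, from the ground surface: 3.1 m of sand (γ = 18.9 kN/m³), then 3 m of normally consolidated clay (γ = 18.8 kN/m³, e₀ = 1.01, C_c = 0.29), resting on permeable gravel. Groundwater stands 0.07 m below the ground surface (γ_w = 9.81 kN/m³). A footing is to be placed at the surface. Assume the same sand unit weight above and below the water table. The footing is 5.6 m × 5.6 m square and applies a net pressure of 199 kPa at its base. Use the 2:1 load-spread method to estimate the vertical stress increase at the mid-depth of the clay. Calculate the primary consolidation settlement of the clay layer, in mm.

Mid-depth of clay below the ground surface: z = 3.1 + 3/2 = 4.6 m.
Total vertical stress at mid-clay: σ_v = 18.9×3.1 + 18.8×1.5 = 86.79 kPa.
Pore pressure: u = 9.81×(4.6 − 0.07) = 44.439 kPa.
Initial effective stress: σ'_0 = σ_v − u = 86.79 − 44.439 = 42.351 kPa.
Stress increase at mid-clay by the 2:1 spreading method:
Δσ = qBL/((B+z)(L+z)) = 199×5.6×5.6/((5.6+4.6)(5.6+4.6)) = 59.983 kPa
Final effective stress: σ'_f = σ'_0 + Δσ = 42.351 + 59.983 = 102.33 kPa.
Normally consolidated clay, so the full stress increment lies on the virgin compression line:
S_c = C_c·H/(1+e₀)·log₁₀(σ'_f/σ'_0) = 0.29×3/(1+1.01)×log₁₀(102.33/42.351)
    = 0.43284 × 0.38314 = 0.1658 m

S_c ≈ 166 mm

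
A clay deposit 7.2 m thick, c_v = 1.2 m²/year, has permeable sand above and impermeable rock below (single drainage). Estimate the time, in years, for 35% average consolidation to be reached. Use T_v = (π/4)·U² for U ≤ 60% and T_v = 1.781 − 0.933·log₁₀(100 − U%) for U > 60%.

t ≈ 4.16 years

Drainage path length: H_d = H = 7.2 m (single drainage).
U ≤ 60%: T_v = (π/4)·U² = (π/4)×0.35² = 0.096211.
t = T_v·H_d²/c_v = 0.096211×7.2²/1.2 = 4.156 years.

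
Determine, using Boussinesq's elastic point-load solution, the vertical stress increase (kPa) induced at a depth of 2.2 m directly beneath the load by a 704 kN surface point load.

Δσ_z ≈ 69.4 kPa

Boussinesq vertical stress below a point load on an elastic half-space:
Δσ_z = 3P/(2πz²) · [1 + (r/z)²]^(−5/2)
r/z = 0/2.2 = 0; [1+(r/z)²]^(−5/2) = 1.
Δσ_z = 3×704/(2π×2.2²) × 1 = 69.449 × 1 = 69.45 kPa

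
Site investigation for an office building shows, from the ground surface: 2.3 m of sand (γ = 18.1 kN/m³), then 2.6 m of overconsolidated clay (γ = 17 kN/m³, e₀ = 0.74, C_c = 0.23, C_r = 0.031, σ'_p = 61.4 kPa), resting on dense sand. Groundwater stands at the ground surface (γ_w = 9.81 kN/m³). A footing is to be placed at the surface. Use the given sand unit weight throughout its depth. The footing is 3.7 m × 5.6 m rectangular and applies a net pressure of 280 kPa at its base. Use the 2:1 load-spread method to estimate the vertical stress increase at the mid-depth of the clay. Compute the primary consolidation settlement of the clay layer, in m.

S_c ≈ 0.109 m

Mid-depth of clay below the ground surface: z = 2.3 + 2.6/2 = 3.6 m.
Total vertical stress at mid-clay: σ_v = 18.1×2.3 + 17×1.3 = 63.73 kPa.
Pore pressure: u = 9.81×(3.6 − 0) = 35.316 kPa.
Initial effective stress: σ'_0 = σ_v − u = 63.73 − 35.316 = 28.414 kPa.
Stress increase at mid-clay by the 2:1 spreading method:
Δσ = qBL/((B+z)(L+z)) = 280×3.7×5.6/((3.7+3.6)(5.6+3.6)) = 86.385 kPa
Final effective stress: σ'_f = 28.414 + 86.385 = 114.8 kPa.
σ'_f = 114.8 > σ'_p = 61.4 kPa, so the stress path crosses the preconsolidation pressure — recompression up to σ'_p, then virgin compression beyond:
S_c = H/(1+e₀)·[C_r·log₁₀(σ'_p/σ'_0) + C_c·log₁₀(σ'_f/σ'_p)]
    = 2.6/1.74 × [0.031×log₁₀(61.4/28.414) + 0.23×log₁₀(114.8/61.4)]
    = 1.4943 × [0.010374 + 0.062508] = 0.1089 m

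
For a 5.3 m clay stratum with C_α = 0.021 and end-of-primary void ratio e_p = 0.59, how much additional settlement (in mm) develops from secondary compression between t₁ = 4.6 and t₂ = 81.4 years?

S_s ≈ 87.4 mm

Secondary compression: S_s = C_α·H/(1+e_p)·log₁₀(t₂/t₁)
S_s = 0.021×5.3/(1+0.59)×log₁₀(81.4/4.6)
    = 0.07 × 1.248 = 0.08735 m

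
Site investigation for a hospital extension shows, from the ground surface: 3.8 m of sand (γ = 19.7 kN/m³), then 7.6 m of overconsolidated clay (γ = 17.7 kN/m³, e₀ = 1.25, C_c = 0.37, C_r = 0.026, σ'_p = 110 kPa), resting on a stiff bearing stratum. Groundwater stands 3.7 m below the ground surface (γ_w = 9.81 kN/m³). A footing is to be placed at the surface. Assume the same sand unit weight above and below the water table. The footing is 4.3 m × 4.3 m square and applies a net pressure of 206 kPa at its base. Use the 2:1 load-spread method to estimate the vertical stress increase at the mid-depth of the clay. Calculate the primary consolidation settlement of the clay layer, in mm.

S_c ≈ 96 mm

Mid-depth of clay below the ground surface: z = 3.8 + 7.6/2 = 7.6 m.
Total vertical stress at mid-clay: σ_v = 19.7×3.8 + 17.7×3.8 = 142.12 kPa.
Pore pressure: u = 9.81×(7.6 − 3.7) = 38.259 kPa.
Initial effective stress: σ'_0 = σ_v − u = 142.12 − 38.259 = 103.86 kPa.
Stress increase at mid-clay by the 2:1 spreading method:
Δσ = qBL/((B+z)(L+z)) = 206×4.3×4.3/((4.3+7.6)(4.3+7.6)) = 26.897 kPa
Final effective stress: σ'_f = 103.86 + 26.897 = 130.76 kPa.
σ'_f = 130.76 > σ'_p = 110 kPa, so the stress path crosses the preconsolidation pressure — recompression up to σ'_p, then virgin compression beyond:
S_c = H/(1+e₀)·[C_r·log₁₀(σ'_p/σ'_0) + C_c·log₁₀(σ'_f/σ'_p)]
    = 7.6/2.25 × [0.026×log₁₀(110/103.86) + 0.37×log₁₀(130.76/110)]
    = 3.3778 × [0.00064855 + 0.02778] = 0.09603 m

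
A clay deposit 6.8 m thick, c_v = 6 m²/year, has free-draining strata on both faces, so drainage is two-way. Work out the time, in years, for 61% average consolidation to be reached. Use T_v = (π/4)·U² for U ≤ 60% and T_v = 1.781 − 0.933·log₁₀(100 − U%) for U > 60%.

t ≈ 0.571 years

Drainage path length: H_d = H/2 = 3.4 m (double drainage).
U > 60%: T_v = 1.781 − 0.933·log₁₀(100 − 61) = 0.29654.
t = T_v·H_d²/c_v = 0.29654×3.4²/6 = 0.5713 years.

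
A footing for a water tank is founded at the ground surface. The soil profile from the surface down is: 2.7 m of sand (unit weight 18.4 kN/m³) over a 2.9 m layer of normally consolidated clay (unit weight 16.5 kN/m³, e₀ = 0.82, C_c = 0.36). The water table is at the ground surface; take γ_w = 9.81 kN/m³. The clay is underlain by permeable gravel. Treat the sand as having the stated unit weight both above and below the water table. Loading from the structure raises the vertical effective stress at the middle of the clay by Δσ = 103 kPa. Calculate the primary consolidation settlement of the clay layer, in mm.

S_c ≈ 353 mm

Mid-depth of clay below the ground surface: z = 2.7 + 2.9/2 = 4.15 m.
Total vertical stress at mid-clay: σ_v = 18.4×2.7 + 16.5×1.45 = 73.605 kPa.
Pore pressure: u = 9.81×(4.15 − 0) = 40.712 kPa.
Initial effective stress: σ'_0 = σ_v − u = 73.605 − 40.712 = 32.893 kPa.
Final effective stress: σ'_f = σ'_0 + Δσ = 32.893 + 103 = 135.89 kPa.
Normally consolidated clay, so the full stress increment lies on the virgin compression line:
S_c = C_c·H/(1+e₀)·log₁₀(σ'_f/σ'_0) = 0.36×2.9/(1+0.82)×log₁₀(135.89/32.893)
    = 0.57363 × 0.61608 = 0.3534 m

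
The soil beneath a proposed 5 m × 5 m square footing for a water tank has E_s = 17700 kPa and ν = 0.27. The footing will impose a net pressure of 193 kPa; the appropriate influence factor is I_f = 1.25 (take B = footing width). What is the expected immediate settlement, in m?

Immediate (elastic) settlement: S_e = q·B·(1−ν²)/E_s · I_f.
S_e = 193 × 5 × (1 − 0.27²) / 17700 × 1.25
    = 193 × 5 × 0.9271 / 17700 × 1.25
    = 0.06318 m

S_e ≈ 0.0632 m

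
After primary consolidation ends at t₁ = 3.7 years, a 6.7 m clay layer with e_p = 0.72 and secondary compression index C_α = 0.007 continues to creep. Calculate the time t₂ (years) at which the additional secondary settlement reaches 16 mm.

t₂ ≈ 14.3 years

S_s = C_α·H/(1+e_p)·log₁₀(t₂/t₁) ⇒ log₁₀(t₂/t₁) = S_s·(1+e_p)/(C_α·H).
log₁₀(t₂/t₁) = 0.016 × (1+0.72) / (0.007×6.7) = 0.5868
t₂ = t₁ × 10^0.5868 = 3.7 × 3.862 = 14.29 years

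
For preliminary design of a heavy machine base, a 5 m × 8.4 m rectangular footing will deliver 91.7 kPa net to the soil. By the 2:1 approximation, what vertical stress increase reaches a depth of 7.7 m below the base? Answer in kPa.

Δσ_z ≈ 18.8 kPa

By the 2:1 method the load spreads at 1 horizontal : 2 vertical, so at depth z the loaded area has grown by z in each plan dimension:
Δσ = qBL/((B+z)(L+z)) = 91.7×5×8.4/((5+7.7)(8.4+7.7)) = 18.836 kPa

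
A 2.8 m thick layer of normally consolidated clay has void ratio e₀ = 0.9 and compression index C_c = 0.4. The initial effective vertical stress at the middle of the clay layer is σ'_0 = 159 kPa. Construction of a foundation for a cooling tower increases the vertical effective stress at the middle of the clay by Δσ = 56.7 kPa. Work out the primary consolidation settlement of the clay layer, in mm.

S_c ≈ 78.1 mm

Final effective stress: σ'_f = σ'_0 + Δσ = 159 + 56.7 = 215.7 kPa.
Normally consolidated clay, so the full stress increment lies on the virgin compression line:
S_c = C_c·H/(1+e₀)·log₁₀(σ'_f/σ'_0) = 0.4×2.8/(1+0.9)×log₁₀(215.7/159)
    = 0.58947 × 0.13245 = 0.07808 m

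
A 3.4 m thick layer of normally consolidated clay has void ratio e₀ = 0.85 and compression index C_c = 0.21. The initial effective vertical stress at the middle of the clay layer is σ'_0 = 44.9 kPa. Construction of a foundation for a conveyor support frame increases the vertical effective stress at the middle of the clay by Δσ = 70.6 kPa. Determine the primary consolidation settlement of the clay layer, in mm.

Final effective stress: σ'_f = σ'_0 + Δσ = 44.9 + 70.6 = 115.5 kPa.
Normally consolidated clay, so the full stress increment lies on the virgin compression line:
S_c = C_c·H/(1+e₀)·log₁₀(σ'_f/σ'_0) = 0.21×3.4/(1+0.85)×log₁₀(115.5/44.9)
    = 0.38595 × 0.41034 = 0.1584 m

S_c ≈ 158 mm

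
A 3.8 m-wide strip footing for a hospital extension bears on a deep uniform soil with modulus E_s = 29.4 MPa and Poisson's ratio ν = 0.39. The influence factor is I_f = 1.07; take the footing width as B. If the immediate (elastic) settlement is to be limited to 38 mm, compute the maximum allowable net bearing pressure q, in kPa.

q ≈ 324 kPa

E_s = 29.4 MPa = 29400 kPa.
S_e = q·B·(1−ν²)/E_s · I_f  ⇒  q = S_e·E_s / (B·(1−ν²)·I_f).
q = 0.038 × 29400 / (3.8 × 0.8479 × 1.07) = 324.1 kPa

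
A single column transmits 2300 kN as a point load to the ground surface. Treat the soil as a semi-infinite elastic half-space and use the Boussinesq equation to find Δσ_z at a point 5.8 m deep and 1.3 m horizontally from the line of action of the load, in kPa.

Δσ_z ≈ 28.9 kPa

Boussinesq vertical stress below a point load on an elastic half-space:
Δσ_z = 3P/(2πz²) · [1 + (r/z)²]^(−5/2)
r/z = 1.3/5.8 = 0.22414; [1+(r/z)²]^(−5/2) = 0.88467.
Δσ_z = 3×2300/(2π×5.8²) × 0.88467 = 32.645 × 0.88467 = 28.88 kPa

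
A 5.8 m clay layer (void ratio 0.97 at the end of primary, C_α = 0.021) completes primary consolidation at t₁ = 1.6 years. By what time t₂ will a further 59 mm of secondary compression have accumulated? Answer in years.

t₂ ≈ 14.4 years

S_s = C_α·H/(1+e_p)·log₁₀(t₂/t₁) ⇒ log₁₀(t₂/t₁) = S_s·(1+e_p)/(C_α·H).
log₁₀(t₂/t₁) = 0.059 × (1+0.97) / (0.021×5.8) = 0.9543
t₂ = t₁ × 10^0.9543 = 1.6 × 9.001 = 14.4 years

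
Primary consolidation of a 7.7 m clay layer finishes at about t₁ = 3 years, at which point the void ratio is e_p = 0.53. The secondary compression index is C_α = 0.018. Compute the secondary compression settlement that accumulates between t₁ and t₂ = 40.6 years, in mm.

Secondary compression: S_s = C_α·H/(1+e_p)·log₁₀(t₂/t₁)
S_s = 0.018×7.7/(1+0.53)×log₁₀(40.6/3)
    = 0.09059 × 1.131 = 0.1025 m

S_s ≈ 102 mm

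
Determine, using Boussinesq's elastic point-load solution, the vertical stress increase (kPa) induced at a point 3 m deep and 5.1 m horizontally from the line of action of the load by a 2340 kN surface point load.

Boussinesq vertical stress below a point load on an elastic half-space:
Δσ_z = 3P/(2πz²) · [1 + (r/z)²]^(−5/2)
r/z = 5.1/3 = 1.7; [1+(r/z)²]^(−5/2) = 0.033506.
Δσ_z = 3×2340/(2π×3²) × 0.033506 = 124.14 × 0.033506 = 4.159 kPa

Δσ_z ≈ 4.16 kPa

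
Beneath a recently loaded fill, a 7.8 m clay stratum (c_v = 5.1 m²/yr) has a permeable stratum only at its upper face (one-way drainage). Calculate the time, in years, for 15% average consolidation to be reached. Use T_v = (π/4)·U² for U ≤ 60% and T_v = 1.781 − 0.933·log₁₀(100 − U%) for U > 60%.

t ≈ 0.211 years

Drainage path length: H_d = H = 7.8 m (single drainage).
U ≤ 60%: T_v = (π/4)·U² = (π/4)×0.15² = 0.017671.
t = T_v·H_d²/c_v = 0.017671×7.8²/5.1 = 0.2108 years.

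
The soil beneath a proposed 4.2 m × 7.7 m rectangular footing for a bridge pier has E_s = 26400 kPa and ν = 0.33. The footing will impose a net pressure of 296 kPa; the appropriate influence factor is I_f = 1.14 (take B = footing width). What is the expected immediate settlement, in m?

S_e ≈ 0.0478 m

Immediate (elastic) settlement: S_e = q·B·(1−ν²)/E_s · I_f.
S_e = 296 × 4.2 × (1 − 0.33²) / 26400 × 1.14
    = 296 × 4.2 × 0.8911 / 26400 × 1.14
    = 0.04784 m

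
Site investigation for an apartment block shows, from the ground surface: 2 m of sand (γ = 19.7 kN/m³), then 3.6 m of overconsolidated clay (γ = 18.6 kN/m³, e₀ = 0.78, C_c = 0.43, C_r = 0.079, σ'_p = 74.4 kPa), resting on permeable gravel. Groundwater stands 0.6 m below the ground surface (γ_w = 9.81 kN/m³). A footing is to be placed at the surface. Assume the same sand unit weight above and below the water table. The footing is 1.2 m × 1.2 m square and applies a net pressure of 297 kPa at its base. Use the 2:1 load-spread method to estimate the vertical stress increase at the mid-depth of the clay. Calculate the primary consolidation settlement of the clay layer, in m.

Mid-depth of clay below the ground surface: z = 2 + 3.6/2 = 3.8 m.
Total vertical stress at mid-clay: σ_v = 19.7×2 + 18.6×1.8 = 72.88 kPa.
Pore pressure: u = 9.81×(3.8 − 0.6) = 31.392 kPa.
Initial effective stress: σ'_0 = σ_v − u = 72.88 − 31.392 = 41.488 kPa.
Stress increase at mid-clay by the 2:1 spreading method:
Δσ = qBL/((B+z)(L+z)) = 297×1.2×1.2/((1.2+3.8)(1.2+3.8)) = 17.107 kPa
Final effective stress: σ'_f = 41.488 + 17.107 = 58.595 kPa.
σ'_f = 58.595 ≤ σ'_p = 74.4 kPa, so the clay remains overconsolidated and only the recompression index applies:
S_c = C_r·H/(1+e₀)·log₁₀(σ'_f/σ'_0) = 0.079×3.6/1.78×log₁₀(58.595/41.488)
    = 0.15978 × 0.14994 = 0.02396 m

S_c ≈ 0.024 m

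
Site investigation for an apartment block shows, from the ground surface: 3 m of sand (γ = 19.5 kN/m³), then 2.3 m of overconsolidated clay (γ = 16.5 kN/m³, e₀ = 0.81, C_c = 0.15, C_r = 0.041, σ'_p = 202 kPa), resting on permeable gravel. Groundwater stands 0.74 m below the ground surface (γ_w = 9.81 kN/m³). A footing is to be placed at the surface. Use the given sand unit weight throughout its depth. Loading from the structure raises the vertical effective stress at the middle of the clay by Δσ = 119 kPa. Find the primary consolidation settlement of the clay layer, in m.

Mid-depth of clay below the ground surface: z = 3 + 2.3/2 = 4.15 m.
Total vertical stress at mid-clay: σ_v = 19.5×3 + 16.5×1.15 = 77.475 kPa.
Pore pressure: u = 9.81×(4.15 − 0.74) = 33.452 kPa.
Initial effective stress: σ'_0 = σ_v − u = 77.475 − 33.452 = 44.023 kPa.
Final effective stress: σ'_f = 44.023 + 119 = 163.02 kPa.
σ'_f = 163.02 ≤ σ'_p = 202 kPa, so the clay remains overconsolidated and only the recompression index applies:
S_c = C_r·H/(1+e₀)·log₁₀(σ'_f/σ'_0) = 0.041×2.3/1.81×log₁₀(163.02/44.023)
    = 0.052099 × 0.56856 = 0.02962 m

S_c ≈ 0.0296 m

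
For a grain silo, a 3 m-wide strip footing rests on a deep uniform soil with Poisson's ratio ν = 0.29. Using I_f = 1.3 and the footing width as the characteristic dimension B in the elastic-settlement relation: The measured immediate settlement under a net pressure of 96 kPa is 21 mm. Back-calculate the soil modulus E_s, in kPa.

S_e = q·B·(1−ν²)/E_s · I_f  ⇒  E_s = q·B·(1−ν²)·I_f / S_e.
E_s = 96 × 3 × 0.9159 × 1.3 / 0.021 = 16330 kPa

E_s ≈ 16300 kPa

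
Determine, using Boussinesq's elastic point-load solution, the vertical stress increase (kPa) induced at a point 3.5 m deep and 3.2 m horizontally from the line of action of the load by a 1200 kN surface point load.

Δσ_z ≈ 10.2 kPa

Boussinesq vertical stress below a point load on an elastic half-space:
Δσ_z = 3P/(2πz²) · [1 + (r/z)²]^(−5/2)
r/z = 3.2/3.5 = 0.91429; [1+(r/z)²]^(−5/2) = 0.21896.
Δσ_z = 3×1200/(2π×3.5²) × 0.21896 = 46.772 × 0.21896 = 10.24 kPa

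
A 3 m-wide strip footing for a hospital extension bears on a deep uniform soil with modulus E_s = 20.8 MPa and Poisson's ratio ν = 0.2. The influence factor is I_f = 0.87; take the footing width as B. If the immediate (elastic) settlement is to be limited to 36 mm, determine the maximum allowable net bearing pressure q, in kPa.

q ≈ 299 kPa

E_s = 20.8 MPa = 20800 kPa.
S_e = q·B·(1−ν²)/E_s · I_f  ⇒  q = S_e·E_s / (B·(1−ν²)·I_f).
q = 0.036 × 20800 / (3 × 0.96 × 0.87) = 298.9 kPa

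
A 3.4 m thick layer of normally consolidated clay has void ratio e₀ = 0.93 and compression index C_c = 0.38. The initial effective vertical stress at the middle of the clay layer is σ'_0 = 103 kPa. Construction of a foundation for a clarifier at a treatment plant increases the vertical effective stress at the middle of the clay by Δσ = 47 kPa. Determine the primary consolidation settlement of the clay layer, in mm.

Final effective stress: σ'_f = σ'_0 + Δσ = 103 + 47 = 150 kPa.
Normally consolidated clay, so the full stress increment lies on the virgin compression line:
S_c = C_c·H/(1+e₀)·log₁₀(σ'_f/σ'_0) = 0.38×3.4/(1+0.93)×log₁₀(150/103)
    = 0.66943 × 0.16325 = 0.1093 m

S_c ≈ 109 mm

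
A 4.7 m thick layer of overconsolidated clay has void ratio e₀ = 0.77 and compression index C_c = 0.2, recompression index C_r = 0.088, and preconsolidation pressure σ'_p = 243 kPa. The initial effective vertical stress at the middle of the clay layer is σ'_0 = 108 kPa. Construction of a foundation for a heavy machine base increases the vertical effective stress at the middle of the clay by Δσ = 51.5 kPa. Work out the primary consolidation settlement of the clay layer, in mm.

S_c ≈ 39.6 mm

Final effective stress: σ'_f = 108 + 51.5 = 159.5 kPa.
σ'_f = 159.5 ≤ σ'_p = 243 kPa, so the clay remains overconsolidated and only the recompression index applies:
S_c = C_r·H/(1+e₀)·log₁₀(σ'_f/σ'_0) = 0.088×4.7/1.77×log₁₀(159.5/108)
    = 0.23368 × 0.16934 = 0.03957 m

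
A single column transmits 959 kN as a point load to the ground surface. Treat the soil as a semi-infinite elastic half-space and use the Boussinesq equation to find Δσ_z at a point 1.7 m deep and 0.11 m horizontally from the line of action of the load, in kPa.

Boussinesq vertical stress below a point load on an elastic half-space:
Δσ_z = 3P/(2πz²) · [1 + (r/z)²]^(−5/2)
r/z = 0.11/1.7 = 0.064706; [1+(r/z)²]^(−5/2) = 0.98961.
Δσ_z = 3×959/(2π×1.7²) × 0.98961 = 158.44 × 0.98961 = 156.8 kPa

Δσ_z ≈ 157 kPa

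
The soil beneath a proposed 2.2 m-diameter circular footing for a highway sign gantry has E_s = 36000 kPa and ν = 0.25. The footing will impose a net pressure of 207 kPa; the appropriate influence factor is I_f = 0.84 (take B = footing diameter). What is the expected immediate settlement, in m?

Immediate (elastic) settlement: S_e = q·B·(1−ν²)/E_s · I_f.
S_e = 207 × 2.2 × (1 − 0.25²) / 36000 × 0.84
    = 207 × 2.2 × 0.9375 / 36000 × 0.84
    = 0.009962 m

S_e ≈ 0.00996 m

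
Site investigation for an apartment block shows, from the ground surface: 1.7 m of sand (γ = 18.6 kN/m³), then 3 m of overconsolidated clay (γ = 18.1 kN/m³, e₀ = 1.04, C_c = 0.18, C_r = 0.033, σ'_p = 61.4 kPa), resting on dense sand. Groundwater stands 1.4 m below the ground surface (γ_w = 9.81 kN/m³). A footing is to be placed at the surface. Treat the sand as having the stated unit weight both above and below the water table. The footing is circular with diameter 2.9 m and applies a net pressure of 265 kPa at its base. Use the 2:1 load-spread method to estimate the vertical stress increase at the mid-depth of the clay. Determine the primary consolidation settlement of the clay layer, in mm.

S_c ≈ 65.7 mm

Mid-depth of clay below the ground surface: z = 1.7 + 3/2 = 3.2 m.
Total vertical stress at mid-clay: σ_v = 18.6×1.7 + 18.1×1.5 = 58.77 kPa.
Pore pressure: u = 9.81×(3.2 − 1.4) = 17.658 kPa.
Initial effective stress: σ'_0 = σ_v − u = 58.77 − 17.658 = 41.112 kPa.
Stress increase at mid-clay by the 2:1 spreading method:
Δσ ≈ qD²/(D+z)² = 265×2.9²/(2.9+3.2)² = 59.894 kPa
Final effective stress: σ'_f = 41.112 + 59.894 = 101.01 kPa.
σ'_f = 101.01 > σ'_p = 61.4 kPa, so the stress path crosses the preconsolidation pressure — recompression up to σ'_p, then virgin compression beyond:
S_c = H/(1+e₀)·[C_r·log₁₀(σ'_p/σ'_0) + C_c·log₁₀(σ'_f/σ'_p)]
    = 3/2.04 × [0.033×log₁₀(61.4/41.112) + 0.18×log₁₀(101.01/61.4)]
    = 1.4706 × [0.0057486 + 0.038915] = 0.06568 m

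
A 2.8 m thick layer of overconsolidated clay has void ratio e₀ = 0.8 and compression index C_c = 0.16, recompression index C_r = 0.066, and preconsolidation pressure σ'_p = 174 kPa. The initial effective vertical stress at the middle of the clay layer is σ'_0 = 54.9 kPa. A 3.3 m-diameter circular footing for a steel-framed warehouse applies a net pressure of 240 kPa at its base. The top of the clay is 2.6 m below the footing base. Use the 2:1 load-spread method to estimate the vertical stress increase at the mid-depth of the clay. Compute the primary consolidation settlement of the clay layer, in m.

S_c ≈ 0.0285 m

Mid-depth of clay below the footing base: z = 2.6 + 2.8/2 = 4 m.
Stress increase at mid-clay by the 2:1 spreading method:
Δσ ≈ qD²/(D+z)² = 240×3.3²/(3.3+4)² = 49.045 kPa
Final effective stress: σ'_f = 54.9 + 49.045 = 103.94 kPa.
σ'_f = 103.94 ≤ σ'_p = 174 kPa, so the clay remains overconsolidated and only the recompression index applies:
S_c = C_r·H/(1+e₀)·log₁₀(σ'_f/σ'_0) = 0.066×2.8/1.8×log₁₀(103.94/54.9)
    = 0.10267 × 0.27721 = 0.02846 m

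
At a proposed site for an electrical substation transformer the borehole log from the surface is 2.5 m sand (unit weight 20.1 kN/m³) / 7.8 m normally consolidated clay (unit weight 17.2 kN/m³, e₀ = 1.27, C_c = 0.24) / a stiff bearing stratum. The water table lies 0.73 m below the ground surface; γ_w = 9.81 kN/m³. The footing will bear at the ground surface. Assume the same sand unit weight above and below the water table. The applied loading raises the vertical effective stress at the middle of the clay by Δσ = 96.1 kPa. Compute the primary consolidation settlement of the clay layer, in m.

Mid-depth of clay below the ground surface: z = 2.5 + 7.8/2 = 6.4 m.
Total vertical stress at mid-clay: σ_v = 20.1×2.5 + 17.2×3.9 = 117.33 kPa.
Pore pressure: u = 9.81×(6.4 − 0.73) = 55.623 kPa.
Initial effective stress: σ'_0 = σ_v − u = 117.33 − 55.623 = 61.707 kPa.
Final effective stress: σ'_f = σ'_0 + Δσ = 61.707 + 96.1 = 157.81 kPa.
Normally consolidated clay, so the full stress increment lies on the virgin compression line:
S_c = C_c·H/(1+e₀)·log₁₀(σ'_f/σ'_0) = 0.24×7.8/(1+1.27)×log₁₀(157.81/61.707)
    = 0.82467 × 0.4078 = 0.3363 m

S_c ≈ 0.336 m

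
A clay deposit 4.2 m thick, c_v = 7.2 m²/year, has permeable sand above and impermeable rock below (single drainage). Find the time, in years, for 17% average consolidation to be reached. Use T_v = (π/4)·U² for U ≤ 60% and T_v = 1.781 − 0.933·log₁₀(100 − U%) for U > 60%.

t ≈ 0.0556 years

Drainage path length: H_d = H = 4.2 m (single drainage).
U ≤ 60%: T_v = (π/4)·U² = (π/4)×0.17² = 0.022698.
t = T_v·H_d²/c_v = 0.022698×4.2²/7.2 = 0.05561 years.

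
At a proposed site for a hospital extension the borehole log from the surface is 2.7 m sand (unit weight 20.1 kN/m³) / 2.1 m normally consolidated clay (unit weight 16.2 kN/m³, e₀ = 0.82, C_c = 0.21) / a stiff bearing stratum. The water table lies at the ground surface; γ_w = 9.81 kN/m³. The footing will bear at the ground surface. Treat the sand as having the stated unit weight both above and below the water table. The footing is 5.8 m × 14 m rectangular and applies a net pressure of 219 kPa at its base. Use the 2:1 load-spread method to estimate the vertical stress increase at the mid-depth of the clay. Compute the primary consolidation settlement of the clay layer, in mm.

S_c ≈ 147 mm

Mid-depth of clay below the ground surface: z = 2.7 + 2.1/2 = 3.75 m.
Total vertical stress at mid-clay: σ_v = 20.1×2.7 + 16.2×1.05 = 71.28 kPa.
Pore pressure: u = 9.81×(3.75 − 0) = 36.788 kPa.
Initial effective stress: σ'_0 = σ_v − u = 71.28 − 36.788 = 34.492 kPa.
Stress increase at mid-clay by the 2:1 spreading method:
Δσ = qBL/((B+z)(L+z)) = 219×5.8×14/((5.8+3.75)(14+3.75)) = 104.91 kPa
Final effective stress: σ'_f = σ'_0 + Δσ = 34.492 + 104.91 = 139.4 kPa.
Normally consolidated clay, so the full stress increment lies on the virgin compression line:
S_c = C_c·H/(1+e₀)·log₁₀(σ'_f/σ'_0) = 0.21×2.1/(1+0.82)×log₁₀(139.4/34.492)
    = 0.24231 × 0.60654 = 0.147 m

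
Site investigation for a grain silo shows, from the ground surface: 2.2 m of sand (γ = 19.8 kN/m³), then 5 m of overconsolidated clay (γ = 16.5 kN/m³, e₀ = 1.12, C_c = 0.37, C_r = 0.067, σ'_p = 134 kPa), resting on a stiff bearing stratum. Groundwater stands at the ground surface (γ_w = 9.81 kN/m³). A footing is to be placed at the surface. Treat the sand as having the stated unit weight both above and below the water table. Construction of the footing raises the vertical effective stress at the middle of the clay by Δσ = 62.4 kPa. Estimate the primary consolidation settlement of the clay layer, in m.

Mid-depth of clay below the ground surface: z = 2.2 + 5/2 = 4.7 m.
Total vertical stress at mid-clay: σ_v = 19.8×2.2 + 16.5×2.5 = 84.81 kPa.
Pore pressure: u = 9.81×(4.7 − 0) = 46.107 kPa.
Initial effective stress: σ'_0 = σ_v − u = 84.81 − 46.107 = 38.703 kPa.
Final effective stress: σ'_f = 38.703 + 62.4 = 101.1 kPa.
σ'_f = 101.1 ≤ σ'_p = 134 kPa, so the clay remains overconsolidated and only the recompression index applies:
S_c = C_r·H/(1+e₀)·log₁₀(σ'_f/σ'_0) = 0.067×5/2.12×log₁₀(101.1/38.703)
    = 0.15802 × 0.41701 = 0.0659 m

S_c ≈ 0.0659 m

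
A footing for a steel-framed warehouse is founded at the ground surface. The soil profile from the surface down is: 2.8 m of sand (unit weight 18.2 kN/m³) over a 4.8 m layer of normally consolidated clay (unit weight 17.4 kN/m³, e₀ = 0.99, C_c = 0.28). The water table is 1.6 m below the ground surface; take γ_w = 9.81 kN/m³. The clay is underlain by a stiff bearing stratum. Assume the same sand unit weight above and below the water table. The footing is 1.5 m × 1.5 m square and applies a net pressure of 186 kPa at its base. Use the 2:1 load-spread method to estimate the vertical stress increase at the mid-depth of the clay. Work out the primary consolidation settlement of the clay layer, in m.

S_c ≈ 0.0441 m

Mid-depth of clay below the ground surface: z = 2.8 + 4.8/2 = 5.2 m.
Total vertical stress at mid-clay: σ_v = 18.2×2.8 + 17.4×2.4 = 92.72 kPa.
Pore pressure: u = 9.81×(5.2 − 1.6) = 35.316 kPa.
Initial effective stress: σ'_0 = σ_v − u = 92.72 − 35.316 = 57.404 kPa.
Stress increase at mid-clay by the 2:1 spreading method:
Δσ = qBL/((B+z)(L+z)) = 186×1.5×1.5/((1.5+5.2)(1.5+5.2)) = 9.3228 kPa
Final effective stress: σ'_f = σ'_0 + Δσ = 57.404 + 9.3228 = 66.727 kPa.
Normally consolidated clay, so the full stress increment lies on the virgin compression line:
S_c = C_c·H/(1+e₀)·log₁₀(σ'_f/σ'_0) = 0.28×4.8/(1+0.99)×log₁₀(66.727/57.404)
    = 0.67538 × 0.065359 = 0.04414 m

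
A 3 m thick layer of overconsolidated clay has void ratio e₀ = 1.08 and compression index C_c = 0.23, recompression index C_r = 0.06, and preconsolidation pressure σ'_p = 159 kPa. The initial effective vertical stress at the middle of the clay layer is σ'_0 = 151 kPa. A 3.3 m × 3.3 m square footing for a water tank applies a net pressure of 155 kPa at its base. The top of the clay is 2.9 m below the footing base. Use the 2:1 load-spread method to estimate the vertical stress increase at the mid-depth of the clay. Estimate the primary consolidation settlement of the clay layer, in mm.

S_c ≈ 19.4 mm

Mid-depth of clay below the footing base: z = 2.9 + 3/2 = 4.4 m.
Stress increase at mid-clay by the 2:1 spreading method:
Δσ = qBL/((B+z)(L+z)) = 155×3.3×3.3/((3.3+4.4)(3.3+4.4)) = 28.469 kPa
Final effective stress: σ'_f = 151 + 28.469 = 179.47 kPa.
σ'_f = 179.47 > σ'_p = 159 kPa, so the stress path crosses the preconsolidation pressure — recompression up to σ'_p, then virgin compression beyond:
S_c = H/(1+e₀)·[C_r·log₁₀(σ'_p/σ'_0) + C_c·log₁₀(σ'_f/σ'_p)]
    = 3/2.08 × [0.06×log₁₀(159/151) + 0.23×log₁₀(179.47/159)]
    = 1.4423 × [0.0013452 + 0.012097] = 0.01939 m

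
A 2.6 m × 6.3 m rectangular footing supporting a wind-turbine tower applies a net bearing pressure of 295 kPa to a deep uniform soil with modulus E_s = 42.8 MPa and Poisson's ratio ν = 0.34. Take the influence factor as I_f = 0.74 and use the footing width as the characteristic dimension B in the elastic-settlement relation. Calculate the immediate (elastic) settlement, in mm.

Immediate (elastic) settlement: S_e = q·B·(1−ν²)/E_s · I_f.
E_s = 42.8 MPa = 42800 kPa.
S_e = 295 × 2.6 × (1 − 0.34²) / 42800 × 0.74
    = 295 × 2.6 × 0.8844 / 42800 × 0.74
    = 0.01173 m = 11.73 mm

S_e ≈ 11.7 mm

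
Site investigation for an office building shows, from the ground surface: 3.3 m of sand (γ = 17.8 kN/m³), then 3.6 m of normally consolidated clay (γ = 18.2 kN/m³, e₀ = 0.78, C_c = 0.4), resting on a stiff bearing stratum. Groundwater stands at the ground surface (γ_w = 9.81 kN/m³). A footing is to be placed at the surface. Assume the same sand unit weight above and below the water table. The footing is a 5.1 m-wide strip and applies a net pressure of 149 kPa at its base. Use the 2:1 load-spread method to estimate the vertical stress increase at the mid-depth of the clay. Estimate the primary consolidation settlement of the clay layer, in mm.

S_c ≈ 361 mm

Mid-depth of clay below the ground surface: z = 3.3 + 3.6/2 = 5.1 m.
Total vertical stress at mid-clay: σ_v = 17.8×3.3 + 18.2×1.8 = 91.5 kPa.
Pore pressure: u = 9.81×(5.1 − 0) = 50.031 kPa.
Initial effective stress: σ'_0 = σ_v − u = 91.5 − 50.031 = 41.469 kPa.
Stress increase at mid-clay by the 2:1 spreading method:
Δσ = qB/(B+z) = 149×5.1/(5.1+5.1) = 74.5 kPa
Final effective stress: σ'_f = σ'_0 + Δσ = 41.469 + 74.5 = 115.97 kPa.
Normally consolidated clay, so the full stress increment lies on the virgin compression line:
S_c = C_c·H/(1+e₀)·log₁₀(σ'_f/σ'_0) = 0.4×3.6/(1+0.78)×log₁₀(115.97/41.469)
    = 0.80899 × 0.44662 = 0.3613 m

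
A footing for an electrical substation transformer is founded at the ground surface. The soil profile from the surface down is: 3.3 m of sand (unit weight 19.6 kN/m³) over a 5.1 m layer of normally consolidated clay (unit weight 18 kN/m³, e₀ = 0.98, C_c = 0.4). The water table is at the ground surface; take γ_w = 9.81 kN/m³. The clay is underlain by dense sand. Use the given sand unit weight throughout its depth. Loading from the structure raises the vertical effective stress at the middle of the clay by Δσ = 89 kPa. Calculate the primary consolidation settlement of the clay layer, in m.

S_c ≈ 0.44 m

Mid-depth of clay below the ground surface: z = 3.3 + 5.1/2 = 5.85 m.
Total vertical stress at mid-clay: σ_v = 19.6×3.3 + 18×2.55 = 110.58 kPa.
Pore pressure: u = 9.81×(5.85 − 0) = 57.389 kPa.
Initial effective stress: σ'_0 = σ_v − u = 110.58 − 57.389 = 53.191 kPa.
Final effective stress: σ'_f = σ'_0 + Δσ = 53.191 + 89 = 142.19 kPa.
Normally consolidated clay, so the full stress increment lies on the virgin compression line:
S_c = C_c·H/(1+e₀)·log₁₀(σ'_f/σ'_0) = 0.4×5.1/(1+0.98)×log₁₀(142.19/53.191)
    = 1.0303 × 0.42703 = 0.44 m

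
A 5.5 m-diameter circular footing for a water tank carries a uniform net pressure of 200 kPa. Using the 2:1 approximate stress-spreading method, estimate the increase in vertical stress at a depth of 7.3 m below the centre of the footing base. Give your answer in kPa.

Δσ_z ≈ 36.9 kPa

By the 2:1 method the load spreads at 1 horizontal : 2 vertical, so at depth z the loaded area has grown by z in each plan dimension:
Δσ ≈ qD²/(D+z)² = 200×5.5²/(5.5+7.3)² = 36.926 kPa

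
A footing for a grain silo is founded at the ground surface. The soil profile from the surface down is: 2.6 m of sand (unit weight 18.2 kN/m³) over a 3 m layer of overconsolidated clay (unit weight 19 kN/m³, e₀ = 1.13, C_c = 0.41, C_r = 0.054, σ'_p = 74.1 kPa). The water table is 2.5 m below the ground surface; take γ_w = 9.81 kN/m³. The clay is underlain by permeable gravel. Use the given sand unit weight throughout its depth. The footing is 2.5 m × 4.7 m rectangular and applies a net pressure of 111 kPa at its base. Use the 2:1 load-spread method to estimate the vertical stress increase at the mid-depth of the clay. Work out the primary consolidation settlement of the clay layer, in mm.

Mid-depth of clay below the ground surface: z = 2.6 + 3/2 = 4.1 m.
Total vertical stress at mid-clay: σ_v = 18.2×2.6 + 19×1.5 = 75.82 kPa.
Pore pressure: u = 9.81×(4.1 − 2.5) = 15.696 kPa.
Initial effective stress: σ'_0 = σ_v − u = 75.82 − 15.696 = 60.124 kPa.
Stress increase at mid-clay by the 2:1 spreading method:
Δσ = qBL/((B+z)(L+z)) = 111×2.5×4.7/((2.5+4.1)(4.7+4.1)) = 22.456 kPa
Final effective stress: σ'_f = 60.124 + 22.456 = 82.58 kPa.
σ'_f = 82.58 > σ'_p = 74.1 kPa, so the stress path crosses the preconsolidation pressure — recompression up to σ'_p, then virgin compression beyond:
S_c = H/(1+e₀)·[C_r·log₁₀(σ'_p/σ'_0) + C_c·log₁₀(σ'_f/σ'_p)]
    = 3/2.13 × [0.054×log₁₀(74.1/60.124) + 0.41×log₁₀(82.58/74.1)]
    = 1.4085 × [0.0049016 + 0.019293] = 0.03408 m

S_c ≈ 34.1 mm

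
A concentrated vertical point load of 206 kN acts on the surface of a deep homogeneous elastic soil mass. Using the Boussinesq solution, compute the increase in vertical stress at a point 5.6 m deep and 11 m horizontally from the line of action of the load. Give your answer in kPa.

Δσ_z ≈ 0.0603 kPa

Boussinesq vertical stress below a point load on an elastic half-space:
Δσ_z = 3P/(2πz²) · [1 + (r/z)²]^(−5/2)
r/z = 11/5.6 = 1.9643; [1+(r/z)²]^(−5/2) = 0.01922.
Δσ_z = 3×206/(2π×5.6²) × 0.01922 = 3.1364 × 0.01922 = 0.06028 kPa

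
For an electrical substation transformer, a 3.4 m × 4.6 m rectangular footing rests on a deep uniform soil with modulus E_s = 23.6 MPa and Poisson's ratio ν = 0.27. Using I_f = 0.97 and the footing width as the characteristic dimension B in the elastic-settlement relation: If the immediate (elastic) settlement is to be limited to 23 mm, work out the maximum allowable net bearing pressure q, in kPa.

q ≈ 178 kPa

E_s = 23.6 MPa = 23600 kPa.
S_e = q·B·(1−ν²)/E_s · I_f  ⇒  q = S_e·E_s / (B·(1−ν²)·I_f).
q = 0.023 × 23600 / (3.4 × 0.9271 × 0.97) = 177.5 kPa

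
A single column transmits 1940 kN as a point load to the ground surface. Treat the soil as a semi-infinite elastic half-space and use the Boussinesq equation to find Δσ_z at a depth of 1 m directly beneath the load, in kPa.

Δσ_z ≈ 926 kPa

Boussinesq vertical stress below a point load on an elastic half-space:
Δσ_z = 3P/(2πz²) · [1 + (r/z)²]^(−5/2)
r/z = 0/1 = 0; [1+(r/z)²]^(−5/2) = 1.
Δσ_z = 3×1940/(2π×1²) × 1 = 926.28 × 1 = 926.3 kPa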